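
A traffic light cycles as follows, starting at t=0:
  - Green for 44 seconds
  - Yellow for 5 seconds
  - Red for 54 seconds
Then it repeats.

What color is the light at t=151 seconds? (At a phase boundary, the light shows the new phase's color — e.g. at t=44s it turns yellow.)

Cycle length = 44 + 5 + 54 = 103s
t = 151, phase_t = 151 mod 103 = 48
44 <= 48 < 49 (yellow end) → YELLOW

Answer: yellow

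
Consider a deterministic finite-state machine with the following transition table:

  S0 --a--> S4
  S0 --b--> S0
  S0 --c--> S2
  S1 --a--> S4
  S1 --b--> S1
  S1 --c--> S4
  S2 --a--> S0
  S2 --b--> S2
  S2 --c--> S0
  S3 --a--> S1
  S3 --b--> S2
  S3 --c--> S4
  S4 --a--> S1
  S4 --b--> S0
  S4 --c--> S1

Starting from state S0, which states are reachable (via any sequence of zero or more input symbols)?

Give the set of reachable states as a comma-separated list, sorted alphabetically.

BFS from S0:
  visit S0: S0--a-->S4 (new), S0--b-->S0 (seen), S0--c-->S2 (new)
  visit S4: S4--a-->S1 (new), S4--b-->S0 (seen), S4--c-->S1 (seen)
  visit S2: S2--a-->S0 (seen), S2--b-->S2 (seen), S2--c-->S0 (seen)
  visit S1: S1--a-->S4 (seen), S1--b-->S1 (seen), S1--c-->S4 (seen)

Answer: S0, S1, S2, S4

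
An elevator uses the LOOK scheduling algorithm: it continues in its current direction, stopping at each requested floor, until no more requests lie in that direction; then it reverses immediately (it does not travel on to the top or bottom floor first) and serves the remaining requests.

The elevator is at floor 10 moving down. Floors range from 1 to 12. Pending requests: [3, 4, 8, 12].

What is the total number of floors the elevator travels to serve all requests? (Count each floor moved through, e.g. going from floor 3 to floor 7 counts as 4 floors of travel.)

Start at floor 10 moving down, LOOK stop order: [8, 4, 3, 12]
  10 → 8: |8-10| = 2, total = 2
  8 → 4: |4-8| = 4, total = 6
  4 → 3: |3-4| = 1, total = 7
  3 → 12: |12-3| = 9, total = 16

Answer: 16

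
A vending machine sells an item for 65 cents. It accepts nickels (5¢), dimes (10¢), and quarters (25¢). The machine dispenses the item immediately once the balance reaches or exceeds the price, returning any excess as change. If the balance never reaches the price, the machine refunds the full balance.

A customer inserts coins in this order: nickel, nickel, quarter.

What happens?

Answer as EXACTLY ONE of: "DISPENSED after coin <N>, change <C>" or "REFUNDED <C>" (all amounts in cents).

Answer: REFUNDED 35

Derivation:
Price: 65¢
Coin 1 (nickel, 5¢): balance = 5¢
Coin 2 (nickel, 5¢): balance = 10¢
Coin 3 (quarter, 25¢): balance = 35¢
All coins inserted, balance 35¢ < price 65¢ → REFUND 35¢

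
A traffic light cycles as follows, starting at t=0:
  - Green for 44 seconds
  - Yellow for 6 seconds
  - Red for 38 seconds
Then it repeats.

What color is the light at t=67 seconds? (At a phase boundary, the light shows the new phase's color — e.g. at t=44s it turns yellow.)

Answer: red

Derivation:
Cycle length = 44 + 6 + 38 = 88s
t = 67, phase_t = 67 mod 88 = 67
67 >= 50 → RED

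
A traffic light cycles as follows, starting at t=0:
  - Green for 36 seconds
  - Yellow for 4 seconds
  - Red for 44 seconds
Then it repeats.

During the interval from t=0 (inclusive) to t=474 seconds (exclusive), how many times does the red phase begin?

Cycle = 36+4+44 = 84s
red phase starts at t = k*84 + 40 for k=0,1,2,...
Need k*84+40 < 474 → k < 5.167
k ∈ {0, ..., 5} → 6 starts

Answer: 6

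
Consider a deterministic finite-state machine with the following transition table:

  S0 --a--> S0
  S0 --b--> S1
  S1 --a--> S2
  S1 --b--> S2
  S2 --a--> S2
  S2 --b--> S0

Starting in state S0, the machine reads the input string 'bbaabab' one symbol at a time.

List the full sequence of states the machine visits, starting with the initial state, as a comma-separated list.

Answer: S0, S1, S2, S2, S2, S0, S0, S1

Derivation:
Start: S0
  read 'b': S0 --b--> S1
  read 'b': S1 --b--> S2
  read 'a': S2 --a--> S2
  read 'a': S2 --a--> S2
  read 'b': S2 --b--> S0
  read 'a': S0 --a--> S0
  read 'b': S0 --b--> S1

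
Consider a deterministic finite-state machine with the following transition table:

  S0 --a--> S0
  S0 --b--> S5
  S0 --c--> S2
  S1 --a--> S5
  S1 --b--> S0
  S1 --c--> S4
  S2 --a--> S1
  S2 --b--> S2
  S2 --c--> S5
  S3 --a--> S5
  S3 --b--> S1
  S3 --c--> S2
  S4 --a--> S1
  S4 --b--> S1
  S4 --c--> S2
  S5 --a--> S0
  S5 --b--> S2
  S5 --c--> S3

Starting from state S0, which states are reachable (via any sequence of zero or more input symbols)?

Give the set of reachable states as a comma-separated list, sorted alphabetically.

BFS from S0:
  visit S0: S0--a-->S0 (seen), S0--b-->S5 (new), S0--c-->S2 (new)
  visit S5: S5--a-->S0 (seen), S5--b-->S2 (seen), S5--c-->S3 (new)
  visit S2: S2--a-->S1 (new), S2--b-->S2 (seen), S2--c-->S5 (seen)
  visit S3: S3--a-->S5 (seen), S3--b-->S1 (seen), S3--c-->S2 (seen)
  visit S1: S1--a-->S5 (seen), S1--b-->S0 (seen), S1--c-->S4 (new)
  visit S4: S4--a-->S1 (seen), S4--b-->S1 (seen), S4--c-->S2 (seen)

Answer: S0, S1, S2, S3, S4, S5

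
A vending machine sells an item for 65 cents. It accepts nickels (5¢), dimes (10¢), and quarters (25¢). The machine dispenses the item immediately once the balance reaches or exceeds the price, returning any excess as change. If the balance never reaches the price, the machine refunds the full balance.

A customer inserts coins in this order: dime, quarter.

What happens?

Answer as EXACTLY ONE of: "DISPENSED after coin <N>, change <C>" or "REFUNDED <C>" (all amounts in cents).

Price: 65¢
Coin 1 (dime, 10¢): balance = 10¢
Coin 2 (quarter, 25¢): balance = 35¢
All coins inserted, balance 35¢ < price 65¢ → REFUND 35¢

Answer: REFUNDED 35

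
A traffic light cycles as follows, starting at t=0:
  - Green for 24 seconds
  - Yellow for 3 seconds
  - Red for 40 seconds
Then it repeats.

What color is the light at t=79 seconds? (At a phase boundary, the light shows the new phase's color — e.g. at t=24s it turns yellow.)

Cycle length = 24 + 3 + 40 = 67s
t = 79, phase_t = 79 mod 67 = 12
12 < 24 (green end) → GREEN

Answer: green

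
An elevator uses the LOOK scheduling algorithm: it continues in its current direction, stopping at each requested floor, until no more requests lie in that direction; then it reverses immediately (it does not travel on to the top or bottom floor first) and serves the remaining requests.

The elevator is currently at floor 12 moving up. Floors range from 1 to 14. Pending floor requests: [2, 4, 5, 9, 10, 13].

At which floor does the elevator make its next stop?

Answer: 13

Derivation:
Current floor: 12, direction: up
Requests above: [13]
Requests below: [2, 4, 5, 9, 10]
Moving up and requests lie above → nearest above is min([13]) = 13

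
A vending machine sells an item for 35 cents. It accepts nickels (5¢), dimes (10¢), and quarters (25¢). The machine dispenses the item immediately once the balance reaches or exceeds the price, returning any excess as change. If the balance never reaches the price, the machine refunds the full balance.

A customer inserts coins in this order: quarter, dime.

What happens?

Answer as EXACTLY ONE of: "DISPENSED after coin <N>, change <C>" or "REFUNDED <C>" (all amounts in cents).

Answer: DISPENSED after coin 2, change 0

Derivation:
Price: 35¢
Coin 1 (quarter, 25¢): balance = 25¢
Coin 2 (dime, 10¢): balance = 35¢
  → balance >= price → DISPENSE, change = 35 - 35 = 0¢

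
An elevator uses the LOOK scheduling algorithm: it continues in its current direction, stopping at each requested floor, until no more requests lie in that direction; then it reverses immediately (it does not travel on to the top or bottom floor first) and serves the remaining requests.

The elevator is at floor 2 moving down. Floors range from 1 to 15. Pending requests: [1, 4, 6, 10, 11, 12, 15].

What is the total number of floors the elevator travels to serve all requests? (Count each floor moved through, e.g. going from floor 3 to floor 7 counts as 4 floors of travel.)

Start at floor 2 moving down, LOOK stop order: [1, 4, 6, 10, 11, 12, 15]
  2 → 1: |1-2| = 1, total = 1
  1 → 4: |4-1| = 3, total = 4
  4 → 6: |6-4| = 2, total = 6
  6 → 10: |10-6| = 4, total = 10
  10 → 11: |11-10| = 1, total = 11
  11 → 12: |12-11| = 1, total = 12
  12 → 15: |15-12| = 3, total = 15

Answer: 15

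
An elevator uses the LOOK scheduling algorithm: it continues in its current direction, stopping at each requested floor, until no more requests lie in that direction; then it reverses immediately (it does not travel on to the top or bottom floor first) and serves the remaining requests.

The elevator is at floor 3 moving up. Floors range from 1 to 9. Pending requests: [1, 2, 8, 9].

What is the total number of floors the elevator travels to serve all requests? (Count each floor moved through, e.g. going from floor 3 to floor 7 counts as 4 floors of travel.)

Start at floor 3 moving up, LOOK stop order: [8, 9, 2, 1]
  3 → 8: |8-3| = 5, total = 5
  8 → 9: |9-8| = 1, total = 6
  9 → 2: |2-9| = 7, total = 13
  2 → 1: |1-2| = 1, total = 14

Answer: 14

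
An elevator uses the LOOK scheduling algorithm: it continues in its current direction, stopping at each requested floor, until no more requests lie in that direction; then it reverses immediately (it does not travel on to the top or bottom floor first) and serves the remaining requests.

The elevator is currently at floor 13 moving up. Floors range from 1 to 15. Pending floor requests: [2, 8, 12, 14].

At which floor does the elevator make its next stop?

Answer: 14

Derivation:
Current floor: 13, direction: up
Requests above: [14]
Requests below: [2, 8, 12]
Moving up and requests lie above → nearest above is min([14]) = 14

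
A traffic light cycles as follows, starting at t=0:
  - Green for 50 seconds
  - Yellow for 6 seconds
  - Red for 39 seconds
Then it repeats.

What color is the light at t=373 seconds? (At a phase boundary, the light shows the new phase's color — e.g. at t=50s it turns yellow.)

Answer: red

Derivation:
Cycle length = 50 + 6 + 39 = 95s
t = 373, phase_t = 373 mod 95 = 88
88 >= 56 → RED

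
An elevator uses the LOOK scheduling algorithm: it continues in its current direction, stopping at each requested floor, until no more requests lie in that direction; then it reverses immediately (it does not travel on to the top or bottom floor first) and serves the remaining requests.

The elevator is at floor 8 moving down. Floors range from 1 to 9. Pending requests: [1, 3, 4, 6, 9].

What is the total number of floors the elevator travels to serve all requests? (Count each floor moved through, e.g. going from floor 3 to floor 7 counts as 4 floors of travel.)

Answer: 15

Derivation:
Start at floor 8 moving down, LOOK stop order: [6, 4, 3, 1, 9]
  8 → 6: |6-8| = 2, total = 2
  6 → 4: |4-6| = 2, total = 4
  4 → 3: |3-4| = 1, total = 5
  3 → 1: |1-3| = 2, total = 7
  1 → 9: |9-1| = 8, total = 15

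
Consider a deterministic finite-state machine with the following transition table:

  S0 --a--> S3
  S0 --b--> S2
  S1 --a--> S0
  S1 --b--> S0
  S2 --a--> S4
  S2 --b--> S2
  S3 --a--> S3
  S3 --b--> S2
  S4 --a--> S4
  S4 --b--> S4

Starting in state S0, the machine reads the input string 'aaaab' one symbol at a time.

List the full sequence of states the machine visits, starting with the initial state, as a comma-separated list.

Start: S0
  read 'a': S0 --a--> S3
  read 'a': S3 --a--> S3
  read 'a': S3 --a--> S3
  read 'a': S3 --a--> S3
  read 'b': S3 --b--> S2

Answer: S0, S3, S3, S3, S3, S2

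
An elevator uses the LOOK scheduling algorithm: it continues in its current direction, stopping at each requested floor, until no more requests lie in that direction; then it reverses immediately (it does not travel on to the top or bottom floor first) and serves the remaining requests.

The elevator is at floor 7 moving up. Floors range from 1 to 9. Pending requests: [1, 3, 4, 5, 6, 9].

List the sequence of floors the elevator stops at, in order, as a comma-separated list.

Answer: 9, 6, 5, 4, 3, 1

Derivation:
Current: 7, moving UP
Serve above first (ascending): [9]
Then reverse, serve below (descending): [6, 5, 4, 3, 1]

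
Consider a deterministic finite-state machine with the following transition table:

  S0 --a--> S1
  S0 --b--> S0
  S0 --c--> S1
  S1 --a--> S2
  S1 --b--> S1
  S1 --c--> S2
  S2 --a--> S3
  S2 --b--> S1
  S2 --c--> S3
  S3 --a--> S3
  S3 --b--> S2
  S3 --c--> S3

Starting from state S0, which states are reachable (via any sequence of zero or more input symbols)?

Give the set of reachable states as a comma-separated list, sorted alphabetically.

BFS from S0:
  visit S0: S0--a-->S1 (new), S0--b-->S0 (seen), S0--c-->S1 (seen)
  visit S1: S1--a-->S2 (new), S1--b-->S1 (seen), S1--c-->S2 (seen)
  visit S2: S2--a-->S3 (new), S2--b-->S1 (seen), S2--c-->S3 (seen)
  visit S3: S3--a-->S3 (seen), S3--b-->S2 (seen), S3--c-->S3 (seen)

Answer: S0, S1, S2, S3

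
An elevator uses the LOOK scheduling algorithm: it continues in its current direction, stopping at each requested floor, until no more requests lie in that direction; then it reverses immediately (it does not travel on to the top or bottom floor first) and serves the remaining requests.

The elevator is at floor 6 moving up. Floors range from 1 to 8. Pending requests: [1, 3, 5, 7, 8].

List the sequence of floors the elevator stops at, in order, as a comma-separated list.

Answer: 7, 8, 5, 3, 1

Derivation:
Current: 6, moving UP
Serve above first (ascending): [7, 8]
Then reverse, serve below (descending): [5, 3, 1]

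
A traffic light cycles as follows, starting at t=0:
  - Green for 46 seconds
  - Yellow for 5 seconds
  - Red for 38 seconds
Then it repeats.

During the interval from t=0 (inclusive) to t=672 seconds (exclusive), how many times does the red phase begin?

Answer: 7

Derivation:
Cycle = 46+5+38 = 89s
red phase starts at t = k*89 + 51 for k=0,1,2,...
Need k*89+51 < 672 → k < 6.978
k ∈ {0, ..., 6} → 7 starts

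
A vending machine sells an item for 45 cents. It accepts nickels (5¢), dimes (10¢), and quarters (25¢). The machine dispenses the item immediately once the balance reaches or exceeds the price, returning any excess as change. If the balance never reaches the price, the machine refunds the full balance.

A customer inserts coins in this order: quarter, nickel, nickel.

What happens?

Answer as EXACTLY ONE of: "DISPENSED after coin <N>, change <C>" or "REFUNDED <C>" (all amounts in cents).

Price: 45¢
Coin 1 (quarter, 25¢): balance = 25¢
Coin 2 (nickel, 5¢): balance = 30¢
Coin 3 (nickel, 5¢): balance = 35¢
All coins inserted, balance 35¢ < price 45¢ → REFUND 35¢

Answer: REFUNDED 35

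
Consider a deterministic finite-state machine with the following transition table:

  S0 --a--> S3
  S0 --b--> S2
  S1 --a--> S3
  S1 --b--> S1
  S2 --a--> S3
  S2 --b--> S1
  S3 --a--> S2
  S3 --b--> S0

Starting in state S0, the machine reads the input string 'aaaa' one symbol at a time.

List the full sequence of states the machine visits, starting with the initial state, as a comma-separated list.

Start: S0
  read 'a': S0 --a--> S3
  read 'a': S3 --a--> S2
  read 'a': S2 --a--> S3
  read 'a': S3 --a--> S2

Answer: S0, S3, S2, S3, S2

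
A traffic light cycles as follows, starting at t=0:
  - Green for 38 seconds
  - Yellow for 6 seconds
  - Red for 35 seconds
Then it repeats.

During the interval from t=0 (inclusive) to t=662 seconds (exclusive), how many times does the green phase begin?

Answer: 9

Derivation:
Cycle = 38+6+35 = 79s
green phase starts at t = k*79 + 0 for k=0,1,2,...
Need k*79+0 < 662 → k < 8.380
k ∈ {0, ..., 8} → 9 starts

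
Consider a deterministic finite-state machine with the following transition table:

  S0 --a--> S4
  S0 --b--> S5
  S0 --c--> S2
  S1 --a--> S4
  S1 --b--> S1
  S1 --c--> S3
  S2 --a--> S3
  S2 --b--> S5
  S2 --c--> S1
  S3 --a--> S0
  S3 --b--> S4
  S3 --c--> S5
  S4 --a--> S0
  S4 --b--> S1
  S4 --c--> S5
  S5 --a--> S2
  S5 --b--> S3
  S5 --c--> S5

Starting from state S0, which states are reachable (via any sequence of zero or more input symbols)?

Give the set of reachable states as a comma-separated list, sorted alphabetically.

Answer: S0, S1, S2, S3, S4, S5

Derivation:
BFS from S0:
  visit S0: S0--a-->S4 (new), S0--b-->S5 (new), S0--c-->S2 (new)
  visit S4: S4--a-->S0 (seen), S4--b-->S1 (new), S4--c-->S5 (seen)
  visit S5: S5--a-->S2 (seen), S5--b-->S3 (new), S5--c-->S5 (seen)
  visit S2: S2--a-->S3 (seen), S2--b-->S5 (seen), S2--c-->S1 (seen)
  visit S1: S1--a-->S4 (seen), S1--b-->S1 (seen), S1--c-->S3 (seen)
  visit S3: S3--a-->S0 (seen), S3--b-->S4 (seen), S3--c-->S5 (seen)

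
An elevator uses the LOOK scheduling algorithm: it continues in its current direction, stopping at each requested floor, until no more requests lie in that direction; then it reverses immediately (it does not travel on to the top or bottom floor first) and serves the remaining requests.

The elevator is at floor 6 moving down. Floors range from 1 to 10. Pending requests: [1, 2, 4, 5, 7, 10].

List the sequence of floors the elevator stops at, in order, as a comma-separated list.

Current: 6, moving DOWN
Serve below first (descending): [5, 4, 2, 1]
Then reverse, serve above (ascending): [7, 10]

Answer: 5, 4, 2, 1, 7, 10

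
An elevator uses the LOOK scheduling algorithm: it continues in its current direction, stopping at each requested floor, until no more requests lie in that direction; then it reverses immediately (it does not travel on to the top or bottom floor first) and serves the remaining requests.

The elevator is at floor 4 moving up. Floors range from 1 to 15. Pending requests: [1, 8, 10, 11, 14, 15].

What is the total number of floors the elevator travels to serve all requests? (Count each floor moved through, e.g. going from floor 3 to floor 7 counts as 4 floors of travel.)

Answer: 25

Derivation:
Start at floor 4 moving up, LOOK stop order: [8, 10, 11, 14, 15, 1]
  4 → 8: |8-4| = 4, total = 4
  8 → 10: |10-8| = 2, total = 6
  10 → 11: |11-10| = 1, total = 7
  11 → 14: |14-11| = 3, total = 10
  14 → 15: |15-14| = 1, total = 11
  15 → 1: |1-15| = 14, total = 25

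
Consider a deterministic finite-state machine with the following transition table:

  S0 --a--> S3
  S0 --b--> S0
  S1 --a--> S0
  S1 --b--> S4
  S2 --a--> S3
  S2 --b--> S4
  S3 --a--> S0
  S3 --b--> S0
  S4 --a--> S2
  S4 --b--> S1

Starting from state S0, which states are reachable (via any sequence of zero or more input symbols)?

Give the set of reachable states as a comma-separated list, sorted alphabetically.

Answer: S0, S3

Derivation:
BFS from S0:
  visit S0: S0--a-->S3 (new), S0--b-->S0 (seen)
  visit S3: S3--a-->S0 (seen), S3--b-->S0 (seen)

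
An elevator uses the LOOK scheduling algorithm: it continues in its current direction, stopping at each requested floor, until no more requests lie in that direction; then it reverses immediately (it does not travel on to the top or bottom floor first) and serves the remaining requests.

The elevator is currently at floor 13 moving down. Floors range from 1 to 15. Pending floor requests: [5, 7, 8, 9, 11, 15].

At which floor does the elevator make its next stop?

Answer: 11

Derivation:
Current floor: 13, direction: down
Requests above: [15]
Requests below: [5, 7, 8, 9, 11]
Moving down and requests lie below → nearest below is max([5, 7, 8, 9, 11]) = 11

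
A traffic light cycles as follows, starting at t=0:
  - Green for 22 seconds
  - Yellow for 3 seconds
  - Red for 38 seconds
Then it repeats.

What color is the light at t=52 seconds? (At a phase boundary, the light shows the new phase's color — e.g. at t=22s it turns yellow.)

Cycle length = 22 + 3 + 38 = 63s
t = 52, phase_t = 52 mod 63 = 52
52 >= 25 → RED

Answer: red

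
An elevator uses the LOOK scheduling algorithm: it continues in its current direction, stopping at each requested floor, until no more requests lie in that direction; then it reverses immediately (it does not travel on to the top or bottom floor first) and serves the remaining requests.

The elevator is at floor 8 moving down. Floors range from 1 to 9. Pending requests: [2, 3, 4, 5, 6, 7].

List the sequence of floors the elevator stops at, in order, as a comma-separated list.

Current: 8, moving DOWN
Serve below first (descending): [7, 6, 5, 4, 3, 2]
Then reverse, serve above (ascending): []

Answer: 7, 6, 5, 4, 3, 2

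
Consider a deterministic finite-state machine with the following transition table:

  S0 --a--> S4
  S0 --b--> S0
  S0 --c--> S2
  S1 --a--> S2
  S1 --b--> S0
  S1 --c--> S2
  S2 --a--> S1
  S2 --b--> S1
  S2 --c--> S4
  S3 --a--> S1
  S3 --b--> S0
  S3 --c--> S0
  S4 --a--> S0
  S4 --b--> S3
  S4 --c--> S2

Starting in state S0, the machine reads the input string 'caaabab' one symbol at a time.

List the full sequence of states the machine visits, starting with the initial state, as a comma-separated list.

Start: S0
  read 'c': S0 --c--> S2
  read 'a': S2 --a--> S1
  read 'a': S1 --a--> S2
  read 'a': S2 --a--> S1
  read 'b': S1 --b--> S0
  read 'a': S0 --a--> S4
  read 'b': S4 --b--> S3

Answer: S0, S2, S1, S2, S1, S0, S4, S3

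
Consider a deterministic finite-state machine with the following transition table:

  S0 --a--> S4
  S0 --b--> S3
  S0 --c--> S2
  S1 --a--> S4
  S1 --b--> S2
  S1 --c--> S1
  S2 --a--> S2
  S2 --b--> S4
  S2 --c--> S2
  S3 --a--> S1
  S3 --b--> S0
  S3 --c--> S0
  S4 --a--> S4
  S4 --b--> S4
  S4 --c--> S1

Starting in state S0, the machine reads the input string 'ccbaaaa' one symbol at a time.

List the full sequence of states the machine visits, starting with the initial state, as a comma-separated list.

Start: S0
  read 'c': S0 --c--> S2
  read 'c': S2 --c--> S2
  read 'b': S2 --b--> S4
  read 'a': S4 --a--> S4
  read 'a': S4 --a--> S4
  read 'a': S4 --a--> S4
  read 'a': S4 --a--> S4

Answer: S0, S2, S2, S4, S4, S4, S4, S4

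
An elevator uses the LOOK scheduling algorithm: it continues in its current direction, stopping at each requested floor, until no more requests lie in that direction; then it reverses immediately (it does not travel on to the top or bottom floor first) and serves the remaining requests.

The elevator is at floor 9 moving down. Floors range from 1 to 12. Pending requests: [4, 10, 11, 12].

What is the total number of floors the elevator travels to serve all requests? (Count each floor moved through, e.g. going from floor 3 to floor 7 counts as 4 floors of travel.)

Answer: 13

Derivation:
Start at floor 9 moving down, LOOK stop order: [4, 10, 11, 12]
  9 → 4: |4-9| = 5, total = 5
  4 → 10: |10-4| = 6, total = 11
  10 → 11: |11-10| = 1, total = 12
  11 → 12: |12-11| = 1, total = 13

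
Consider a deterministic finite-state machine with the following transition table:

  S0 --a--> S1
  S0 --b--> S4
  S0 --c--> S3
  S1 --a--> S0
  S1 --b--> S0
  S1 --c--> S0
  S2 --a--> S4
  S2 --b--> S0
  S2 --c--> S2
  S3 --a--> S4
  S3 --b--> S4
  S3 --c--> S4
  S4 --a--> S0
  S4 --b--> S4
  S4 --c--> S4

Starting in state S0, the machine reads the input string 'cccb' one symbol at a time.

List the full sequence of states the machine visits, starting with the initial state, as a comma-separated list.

Answer: S0, S3, S4, S4, S4

Derivation:
Start: S0
  read 'c': S0 --c--> S3
  read 'c': S3 --c--> S4
  read 'c': S4 --c--> S4
  read 'b': S4 --b--> S4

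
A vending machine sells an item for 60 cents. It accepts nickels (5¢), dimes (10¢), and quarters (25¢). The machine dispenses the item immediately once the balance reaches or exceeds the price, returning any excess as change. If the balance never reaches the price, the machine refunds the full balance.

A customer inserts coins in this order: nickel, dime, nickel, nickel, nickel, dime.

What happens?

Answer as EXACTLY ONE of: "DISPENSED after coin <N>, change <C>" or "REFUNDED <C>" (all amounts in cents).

Answer: REFUNDED 40

Derivation:
Price: 60¢
Coin 1 (nickel, 5¢): balance = 5¢
Coin 2 (dime, 10¢): balance = 15¢
Coin 3 (nickel, 5¢): balance = 20¢
Coin 4 (nickel, 5¢): balance = 25¢
Coin 5 (nickel, 5¢): balance = 30¢
Coin 6 (dime, 10¢): balance = 40¢
All coins inserted, balance 40¢ < price 60¢ → REFUND 40¢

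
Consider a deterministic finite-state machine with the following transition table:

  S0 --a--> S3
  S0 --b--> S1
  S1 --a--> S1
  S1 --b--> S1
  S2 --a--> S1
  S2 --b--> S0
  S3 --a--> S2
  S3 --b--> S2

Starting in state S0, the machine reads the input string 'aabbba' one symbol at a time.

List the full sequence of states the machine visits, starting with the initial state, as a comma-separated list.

Start: S0
  read 'a': S0 --a--> S3
  read 'a': S3 --a--> S2
  read 'b': S2 --b--> S0
  read 'b': S0 --b--> S1
  read 'b': S1 --b--> S1
  read 'a': S1 --a--> S1

Answer: S0, S3, S2, S0, S1, S1, S1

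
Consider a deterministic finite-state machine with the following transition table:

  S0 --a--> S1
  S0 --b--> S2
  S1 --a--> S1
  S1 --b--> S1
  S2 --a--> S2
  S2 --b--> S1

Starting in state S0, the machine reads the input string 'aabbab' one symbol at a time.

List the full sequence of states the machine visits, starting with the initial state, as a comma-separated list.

Answer: S0, S1, S1, S1, S1, S1, S1

Derivation:
Start: S0
  read 'a': S0 --a--> S1
  read 'a': S1 --a--> S1
  read 'b': S1 --b--> S1
  read 'b': S1 --b--> S1
  read 'a': S1 --a--> S1
  read 'b': S1 --b--> S1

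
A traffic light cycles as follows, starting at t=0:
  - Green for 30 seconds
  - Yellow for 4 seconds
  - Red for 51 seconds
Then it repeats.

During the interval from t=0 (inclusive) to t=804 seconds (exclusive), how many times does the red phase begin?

Answer: 10

Derivation:
Cycle = 30+4+51 = 85s
red phase starts at t = k*85 + 34 for k=0,1,2,...
Need k*85+34 < 804 → k < 9.059
k ∈ {0, ..., 9} → 10 starts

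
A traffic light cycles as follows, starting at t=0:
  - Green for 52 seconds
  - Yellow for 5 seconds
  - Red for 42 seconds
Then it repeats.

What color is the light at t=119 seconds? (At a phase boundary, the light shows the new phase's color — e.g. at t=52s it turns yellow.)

Answer: green

Derivation:
Cycle length = 52 + 5 + 42 = 99s
t = 119, phase_t = 119 mod 99 = 20
20 < 52 (green end) → GREEN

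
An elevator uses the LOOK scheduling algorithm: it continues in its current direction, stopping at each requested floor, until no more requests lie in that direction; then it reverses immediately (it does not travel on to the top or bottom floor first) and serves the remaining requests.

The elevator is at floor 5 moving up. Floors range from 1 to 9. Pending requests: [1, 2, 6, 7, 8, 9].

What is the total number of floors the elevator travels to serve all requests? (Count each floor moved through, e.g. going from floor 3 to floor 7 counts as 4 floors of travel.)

Answer: 12

Derivation:
Start at floor 5 moving up, LOOK stop order: [6, 7, 8, 9, 2, 1]
  5 → 6: |6-5| = 1, total = 1
  6 → 7: |7-6| = 1, total = 2
  7 → 8: |8-7| = 1, total = 3
  8 → 9: |9-8| = 1, total = 4
  9 → 2: |2-9| = 7, total = 11
  2 → 1: |1-2| = 1, total = 12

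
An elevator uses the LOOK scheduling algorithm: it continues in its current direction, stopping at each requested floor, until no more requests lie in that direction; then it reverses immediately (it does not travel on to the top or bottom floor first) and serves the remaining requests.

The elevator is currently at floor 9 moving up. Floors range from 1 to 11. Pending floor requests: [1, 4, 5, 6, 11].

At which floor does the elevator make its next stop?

Answer: 11

Derivation:
Current floor: 9, direction: up
Requests above: [11]
Requests below: [1, 4, 5, 6]
Moving up and requests lie above → nearest above is min([11]) = 11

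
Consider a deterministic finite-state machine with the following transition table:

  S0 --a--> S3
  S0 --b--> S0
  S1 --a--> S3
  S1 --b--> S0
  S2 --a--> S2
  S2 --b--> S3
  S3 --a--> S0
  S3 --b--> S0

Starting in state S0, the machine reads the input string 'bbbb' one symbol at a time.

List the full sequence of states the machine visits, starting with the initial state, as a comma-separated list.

Answer: S0, S0, S0, S0, S0

Derivation:
Start: S0
  read 'b': S0 --b--> S0
  read 'b': S0 --b--> S0
  read 'b': S0 --b--> S0
  read 'b': S0 --b--> S0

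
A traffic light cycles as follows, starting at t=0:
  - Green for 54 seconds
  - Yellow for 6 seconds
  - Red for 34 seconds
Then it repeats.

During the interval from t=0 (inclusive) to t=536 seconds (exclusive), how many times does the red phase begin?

Answer: 6

Derivation:
Cycle = 54+6+34 = 94s
red phase starts at t = k*94 + 60 for k=0,1,2,...
Need k*94+60 < 536 → k < 5.064
k ∈ {0, ..., 5} → 6 starts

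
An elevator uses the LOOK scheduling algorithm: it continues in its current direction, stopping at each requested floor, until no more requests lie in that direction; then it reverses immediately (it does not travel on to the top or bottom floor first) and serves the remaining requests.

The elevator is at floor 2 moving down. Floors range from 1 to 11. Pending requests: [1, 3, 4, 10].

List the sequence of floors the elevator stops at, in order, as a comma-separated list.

Current: 2, moving DOWN
Serve below first (descending): [1]
Then reverse, serve above (ascending): [3, 4, 10]

Answer: 1, 3, 4, 10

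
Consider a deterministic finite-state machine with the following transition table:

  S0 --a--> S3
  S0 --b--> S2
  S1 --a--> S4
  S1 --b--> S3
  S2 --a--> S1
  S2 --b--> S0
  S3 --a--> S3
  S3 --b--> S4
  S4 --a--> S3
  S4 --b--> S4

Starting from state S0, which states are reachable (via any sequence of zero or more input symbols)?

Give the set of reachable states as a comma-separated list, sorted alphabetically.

BFS from S0:
  visit S0: S0--a-->S3 (new), S0--b-->S2 (new)
  visit S3: S3--a-->S3 (seen), S3--b-->S4 (new)
  visit S2: S2--a-->S1 (new), S2--b-->S0 (seen)
  visit S4: S4--a-->S3 (seen), S4--b-->S4 (seen)
  visit S1: S1--a-->S4 (seen), S1--b-->S3 (seen)

Answer: S0, S1, S2, S3, S4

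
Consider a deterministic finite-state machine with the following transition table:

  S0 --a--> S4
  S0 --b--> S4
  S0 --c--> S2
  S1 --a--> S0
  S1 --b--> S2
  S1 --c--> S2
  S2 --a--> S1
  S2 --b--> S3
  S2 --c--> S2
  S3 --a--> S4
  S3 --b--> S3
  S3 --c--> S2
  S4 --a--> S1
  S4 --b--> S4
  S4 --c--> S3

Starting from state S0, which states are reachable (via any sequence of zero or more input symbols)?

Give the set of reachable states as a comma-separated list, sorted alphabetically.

Answer: S0, S1, S2, S3, S4

Derivation:
BFS from S0:
  visit S0: S0--a-->S4 (new), S0--b-->S4 (seen), S0--c-->S2 (new)
  visit S4: S4--a-->S1 (new), S4--b-->S4 (seen), S4--c-->S3 (new)
  visit S2: S2--a-->S1 (seen), S2--b-->S3 (seen), S2--c-->S2 (seen)
  visit S1: S1--a-->S0 (seen), S1--b-->S2 (seen), S1--c-->S2 (seen)
  visit S3: S3--a-->S4 (seen), S3--b-->S3 (seen), S3--c-->S2 (seen)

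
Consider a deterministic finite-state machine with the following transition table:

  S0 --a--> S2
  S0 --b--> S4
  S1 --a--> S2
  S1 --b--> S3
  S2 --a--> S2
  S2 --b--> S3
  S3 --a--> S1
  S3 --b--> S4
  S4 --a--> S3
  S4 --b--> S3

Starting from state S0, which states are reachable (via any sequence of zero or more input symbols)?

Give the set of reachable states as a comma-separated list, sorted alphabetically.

Answer: S0, S1, S2, S3, S4

Derivation:
BFS from S0:
  visit S0: S0--a-->S2 (new), S0--b-->S4 (new)
  visit S2: S2--a-->S2 (seen), S2--b-->S3 (new)
  visit S4: S4--a-->S3 (seen), S4--b-->S3 (seen)
  visit S3: S3--a-->S1 (new), S3--b-->S4 (seen)
  visit S1: S1--a-->S2 (seen), S1--b-->S3 (seen)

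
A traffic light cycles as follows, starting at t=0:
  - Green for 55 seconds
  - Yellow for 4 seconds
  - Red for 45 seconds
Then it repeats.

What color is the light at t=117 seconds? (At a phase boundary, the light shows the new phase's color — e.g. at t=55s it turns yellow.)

Answer: green

Derivation:
Cycle length = 55 + 4 + 45 = 104s
t = 117, phase_t = 117 mod 104 = 13
13 < 55 (green end) → GREEN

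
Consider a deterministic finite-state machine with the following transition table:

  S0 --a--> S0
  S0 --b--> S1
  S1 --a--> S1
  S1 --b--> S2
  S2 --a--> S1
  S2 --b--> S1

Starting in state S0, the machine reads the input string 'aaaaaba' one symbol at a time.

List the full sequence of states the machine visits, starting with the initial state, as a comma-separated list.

Answer: S0, S0, S0, S0, S0, S0, S1, S1

Derivation:
Start: S0
  read 'a': S0 --a--> S0
  read 'a': S0 --a--> S0
  read 'a': S0 --a--> S0
  read 'a': S0 --a--> S0
  read 'a': S0 --a--> S0
  read 'b': S0 --b--> S1
  read 'a': S1 --a--> S1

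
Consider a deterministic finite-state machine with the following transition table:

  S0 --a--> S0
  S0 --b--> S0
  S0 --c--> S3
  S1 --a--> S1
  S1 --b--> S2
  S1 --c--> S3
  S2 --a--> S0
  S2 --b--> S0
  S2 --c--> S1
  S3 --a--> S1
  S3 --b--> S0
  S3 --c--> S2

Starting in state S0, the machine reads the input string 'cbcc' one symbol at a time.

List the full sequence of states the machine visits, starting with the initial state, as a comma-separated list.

Start: S0
  read 'c': S0 --c--> S3
  read 'b': S3 --b--> S0
  read 'c': S0 --c--> S3
  read 'c': S3 --c--> S2

Answer: S0, S3, S0, S3, S2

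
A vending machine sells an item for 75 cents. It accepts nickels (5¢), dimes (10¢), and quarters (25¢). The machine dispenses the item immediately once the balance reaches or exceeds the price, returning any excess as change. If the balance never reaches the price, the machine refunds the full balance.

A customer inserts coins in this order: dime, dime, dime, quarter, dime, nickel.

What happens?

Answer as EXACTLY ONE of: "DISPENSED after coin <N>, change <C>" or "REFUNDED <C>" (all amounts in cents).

Price: 75¢
Coin 1 (dime, 10¢): balance = 10¢
Coin 2 (dime, 10¢): balance = 20¢
Coin 3 (dime, 10¢): balance = 30¢
Coin 4 (quarter, 25¢): balance = 55¢
Coin 5 (dime, 10¢): balance = 65¢
Coin 6 (nickel, 5¢): balance = 70¢
All coins inserted, balance 70¢ < price 75¢ → REFUND 70¢

Answer: REFUNDED 70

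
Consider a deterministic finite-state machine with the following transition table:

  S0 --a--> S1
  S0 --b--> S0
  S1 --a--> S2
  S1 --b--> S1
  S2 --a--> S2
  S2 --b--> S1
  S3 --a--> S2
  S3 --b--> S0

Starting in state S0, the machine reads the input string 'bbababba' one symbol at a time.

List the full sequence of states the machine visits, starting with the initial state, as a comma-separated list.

Answer: S0, S0, S0, S1, S1, S2, S1, S1, S2

Derivation:
Start: S0
  read 'b': S0 --b--> S0
  read 'b': S0 --b--> S0
  read 'a': S0 --a--> S1
  read 'b': S1 --b--> S1
  read 'a': S1 --a--> S2
  read 'b': S2 --b--> S1
  read 'b': S1 --b--> S1
  read 'a': S1 --a--> S2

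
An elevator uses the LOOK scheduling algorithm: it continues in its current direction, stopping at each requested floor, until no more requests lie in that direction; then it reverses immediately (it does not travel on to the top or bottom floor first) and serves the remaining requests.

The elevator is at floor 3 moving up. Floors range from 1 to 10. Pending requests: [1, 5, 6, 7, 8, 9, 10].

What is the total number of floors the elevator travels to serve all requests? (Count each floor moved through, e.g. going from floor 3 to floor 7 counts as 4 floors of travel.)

Start at floor 3 moving up, LOOK stop order: [5, 6, 7, 8, 9, 10, 1]
  3 → 5: |5-3| = 2, total = 2
  5 → 6: |6-5| = 1, total = 3
  6 → 7: |7-6| = 1, total = 4
  7 → 8: |8-7| = 1, total = 5
  8 → 9: |9-8| = 1, total = 6
  9 → 10: |10-9| = 1, total = 7
  10 → 1: |1-10| = 9, total = 16

Answer: 16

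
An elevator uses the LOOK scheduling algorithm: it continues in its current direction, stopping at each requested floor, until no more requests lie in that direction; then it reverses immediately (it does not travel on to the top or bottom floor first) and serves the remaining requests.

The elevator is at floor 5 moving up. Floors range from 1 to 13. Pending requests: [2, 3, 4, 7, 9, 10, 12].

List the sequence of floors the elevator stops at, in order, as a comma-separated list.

Answer: 7, 9, 10, 12, 4, 3, 2

Derivation:
Current: 5, moving UP
Serve above first (ascending): [7, 9, 10, 12]
Then reverse, serve below (descending): [4, 3, 2]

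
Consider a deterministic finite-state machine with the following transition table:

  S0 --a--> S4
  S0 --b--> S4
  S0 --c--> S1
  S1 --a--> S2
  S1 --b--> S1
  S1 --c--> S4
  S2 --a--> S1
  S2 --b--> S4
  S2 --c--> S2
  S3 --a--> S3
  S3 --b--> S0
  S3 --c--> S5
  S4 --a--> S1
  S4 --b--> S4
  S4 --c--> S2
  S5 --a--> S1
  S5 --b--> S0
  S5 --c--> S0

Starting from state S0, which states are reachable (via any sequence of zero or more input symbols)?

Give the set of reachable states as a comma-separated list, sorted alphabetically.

BFS from S0:
  visit S0: S0--a-->S4 (new), S0--b-->S4 (seen), S0--c-->S1 (new)
  visit S4: S4--a-->S1 (seen), S4--b-->S4 (seen), S4--c-->S2 (new)
  visit S1: S1--a-->S2 (seen), S1--b-->S1 (seen), S1--c-->S4 (seen)
  visit S2: S2--a-->S1 (seen), S2--b-->S4 (seen), S2--c-->S2 (seen)

Answer: S0, S1, S2, S4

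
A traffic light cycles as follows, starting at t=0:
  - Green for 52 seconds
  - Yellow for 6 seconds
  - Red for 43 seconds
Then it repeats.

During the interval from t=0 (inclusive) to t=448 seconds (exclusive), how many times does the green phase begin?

Answer: 5

Derivation:
Cycle = 52+6+43 = 101s
green phase starts at t = k*101 + 0 for k=0,1,2,...
Need k*101+0 < 448 → k < 4.436
k ∈ {0, ..., 4} → 5 starts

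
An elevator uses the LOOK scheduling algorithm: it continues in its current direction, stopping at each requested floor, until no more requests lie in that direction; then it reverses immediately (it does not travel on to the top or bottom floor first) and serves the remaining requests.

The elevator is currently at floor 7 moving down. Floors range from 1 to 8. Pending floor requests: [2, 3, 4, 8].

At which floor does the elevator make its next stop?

Answer: 4

Derivation:
Current floor: 7, direction: down
Requests above: [8]
Requests below: [2, 3, 4]
Moving down and requests lie below → nearest below is max([2, 3, 4]) = 4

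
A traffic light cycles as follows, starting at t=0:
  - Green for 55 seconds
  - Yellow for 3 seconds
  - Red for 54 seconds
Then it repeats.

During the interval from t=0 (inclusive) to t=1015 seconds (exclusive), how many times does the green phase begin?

Cycle = 55+3+54 = 112s
green phase starts at t = k*112 + 0 for k=0,1,2,...
Need k*112+0 < 1015 → k < 9.062
k ∈ {0, ..., 9} → 10 starts

Answer: 10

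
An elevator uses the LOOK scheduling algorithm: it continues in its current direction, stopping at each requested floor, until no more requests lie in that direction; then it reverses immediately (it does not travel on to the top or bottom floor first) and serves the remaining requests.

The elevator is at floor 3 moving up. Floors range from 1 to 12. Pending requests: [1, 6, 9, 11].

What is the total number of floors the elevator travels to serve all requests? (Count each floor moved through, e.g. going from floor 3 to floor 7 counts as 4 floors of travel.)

Start at floor 3 moving up, LOOK stop order: [6, 9, 11, 1]
  3 → 6: |6-3| = 3, total = 3
  6 → 9: |9-6| = 3, total = 6
  9 → 11: |11-9| = 2, total = 8
  11 → 1: |1-11| = 10, total = 18

Answer: 18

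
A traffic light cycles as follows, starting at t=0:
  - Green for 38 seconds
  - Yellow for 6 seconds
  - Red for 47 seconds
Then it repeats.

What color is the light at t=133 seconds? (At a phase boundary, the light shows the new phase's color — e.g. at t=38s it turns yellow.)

Answer: yellow

Derivation:
Cycle length = 38 + 6 + 47 = 91s
t = 133, phase_t = 133 mod 91 = 42
38 <= 42 < 44 (yellow end) → YELLOW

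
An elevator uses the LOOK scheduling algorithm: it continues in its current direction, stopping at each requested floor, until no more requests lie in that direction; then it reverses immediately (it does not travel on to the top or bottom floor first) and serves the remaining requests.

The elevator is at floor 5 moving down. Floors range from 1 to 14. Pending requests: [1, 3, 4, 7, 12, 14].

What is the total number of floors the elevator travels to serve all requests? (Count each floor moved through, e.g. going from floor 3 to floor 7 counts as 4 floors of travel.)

Start at floor 5 moving down, LOOK stop order: [4, 3, 1, 7, 12, 14]
  5 → 4: |4-5| = 1, total = 1
  4 → 3: |3-4| = 1, total = 2
  3 → 1: |1-3| = 2, total = 4
  1 → 7: |7-1| = 6, total = 10
  7 → 12: |12-7| = 5, total = 15
  12 → 14: |14-12| = 2, total = 17

Answer: 17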